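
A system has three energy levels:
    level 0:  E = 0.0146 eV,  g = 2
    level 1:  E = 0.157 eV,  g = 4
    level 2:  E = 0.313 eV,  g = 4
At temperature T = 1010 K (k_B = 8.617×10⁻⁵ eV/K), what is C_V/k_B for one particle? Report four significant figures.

0.8918

k_BT = 8.617×10⁻⁵ × 1010 K = 0.0870317 eV.
Eᵢ/kT = 0.167755, 1.80394, 3.59639.
Z = Σ gᵢe^(−Eᵢ/kT) = 2·e^(−0.167755) + 4·e^(−1.80394) + 4·e^(−3.59639) = 1.69112 + 0.658596 + 0.109690 = 2.45941.
⟨E⟩ = 0.0660414 eV, ⟨E²⟩ = 0.0111167 eV².
C_V/k_B = (⟨E²⟩ − ⟨E⟩²)/(kT)² = (0.0111167 − 0.00436147)/0.00757452 = 0.8918.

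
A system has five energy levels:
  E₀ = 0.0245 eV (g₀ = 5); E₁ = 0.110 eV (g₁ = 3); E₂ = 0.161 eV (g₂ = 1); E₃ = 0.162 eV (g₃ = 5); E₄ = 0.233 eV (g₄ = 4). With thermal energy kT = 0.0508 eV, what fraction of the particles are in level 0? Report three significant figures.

Eᵢ/kT = 0.48228, 2.1654, 3.1693, 3.1890, 4.5866.
Z = Σ gᵢe^(−Eᵢ/kT) = 5·e^(−0.48228) + 3·e^(−2.1654) + 1·e^(−3.1693) + 5·e^(−3.1890) + 4·e^(−4.5866) = 3.0869 + 0.34411 + 0.042033 + 0.20607 + 0.040750 = 3.7199.
P₀ = g₀ e^(−E₀/kT) / Z = 3.0869/3.7199 = 0.830.

0.830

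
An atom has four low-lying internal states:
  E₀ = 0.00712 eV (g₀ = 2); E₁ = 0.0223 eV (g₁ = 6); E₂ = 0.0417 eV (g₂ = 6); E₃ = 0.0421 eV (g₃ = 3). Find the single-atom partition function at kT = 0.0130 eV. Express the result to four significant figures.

Eᵢ/kT = 0.547692, 1.71538, 3.20769, 3.23846.
Z = Σ gᵢe^(−Eᵢ/kT) = 2·e^(−0.547692) + 6·e^(−1.71538) + 6·e^(−3.20769) + 3·e^(−3.23846) = 1.15657 + 1.07937 + 0.242700 + 0.117673 = 2.59631.

Z = 2.596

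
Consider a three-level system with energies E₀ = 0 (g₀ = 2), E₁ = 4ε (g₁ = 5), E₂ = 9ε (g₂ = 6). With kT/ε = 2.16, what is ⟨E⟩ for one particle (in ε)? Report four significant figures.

Eᵢ/kT = 0, 1.85185, 4.16667.
Z = Σ gᵢe^(−Eᵢ/kT) = 2·e^(−0) + 5·e^(−1.85185) + 6·e^(−4.16667) = 2.00000 + 0.784733 + 0.0930228 = 2.87776.
⟨E⟩ = Σ Eᵢ gᵢe^(−Eᵢ/kT) / Z = (0·2.00000 + 4·0.784733 + 9·0.0930228) / 2.87776 = 1.382 ε.

1.382 ε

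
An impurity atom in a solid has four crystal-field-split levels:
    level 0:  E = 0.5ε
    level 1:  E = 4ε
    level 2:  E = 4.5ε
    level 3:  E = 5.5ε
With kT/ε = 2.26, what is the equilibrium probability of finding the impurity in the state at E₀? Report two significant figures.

Eᵢ/kT = 0.2212, 1.770, 1.991, 2.434.
Z = Σ e^(−Eᵢ/kT) = e^(−0.2212) + e^(−1.770) + e^(−1.991) + e^(−2.434) = 0.8016 + 0.1703 + 0.1366 + 0.08769 = 1.196.
P₀ = e^(−E₀/kT) / Z = 0.8016/1.196 = 0.67.

0.67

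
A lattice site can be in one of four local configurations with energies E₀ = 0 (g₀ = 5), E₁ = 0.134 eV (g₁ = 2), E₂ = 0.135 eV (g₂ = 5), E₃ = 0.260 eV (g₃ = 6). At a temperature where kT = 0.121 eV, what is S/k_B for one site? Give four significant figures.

2.587

Eᵢ/kT = 0, 1.10744, 1.11570, 2.14876.
Z = Σ gᵢe^(−Eᵢ/kT) = 5·e^(−0) + 2·e^(−1.10744) + 5·e^(−1.11570) + 6·e^(−2.14876) = 5.00000 + 0.660807 + 1.63843 + 0.699772 = 7.99901.
⟨E⟩ = Σ EᵢPᵢ = 0.0614672 eV.
S/k_B = ln Z + ⟨E⟩/kT = ln(7.99901) + 0.0614672/0.121 = 2.07932 + 0.507993 = 2.587.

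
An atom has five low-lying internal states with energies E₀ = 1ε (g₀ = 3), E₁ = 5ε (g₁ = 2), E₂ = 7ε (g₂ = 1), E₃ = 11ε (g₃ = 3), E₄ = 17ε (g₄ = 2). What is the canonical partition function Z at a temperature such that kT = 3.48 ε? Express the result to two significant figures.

Eᵢ/kT = 0.2874, 1.437, 2.011, 3.161, 4.885.
Z = Σ gᵢe^(−Eᵢ/kT) = 3·e^(−0.2874) + 2·e^(−1.437) + 1·e^(−2.011) + 3·e^(−3.161) + 2·e^(−4.885) = 2.251 + 0.4753 + 0.1339 + 0.1272 + 0.01512 = 3.003.

Z = 3.0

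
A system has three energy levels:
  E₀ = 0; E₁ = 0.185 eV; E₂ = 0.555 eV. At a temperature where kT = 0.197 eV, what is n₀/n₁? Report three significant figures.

n₀/n₁ = exp[−(E₀−E₁)/kT] = exp(−(-0.185 eV)/(0.197 eV)) = exp(0.93909) = 2.56.

2.56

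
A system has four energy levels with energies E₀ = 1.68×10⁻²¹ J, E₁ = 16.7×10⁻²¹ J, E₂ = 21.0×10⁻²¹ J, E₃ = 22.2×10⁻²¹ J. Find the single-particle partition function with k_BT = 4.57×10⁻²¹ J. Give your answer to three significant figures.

Z = 0.736

Eᵢ/kT = 0.36761, 3.6543, 4.5952, 4.8578.
Z = Σ e^(−Eᵢ/kT) = e^(−0.36761) + e^(−3.6543) + e^(−4.5952) + e^(−4.8578) = 0.69239 + 0.025880 + 0.010100 + 0.0077676 = 0.73614.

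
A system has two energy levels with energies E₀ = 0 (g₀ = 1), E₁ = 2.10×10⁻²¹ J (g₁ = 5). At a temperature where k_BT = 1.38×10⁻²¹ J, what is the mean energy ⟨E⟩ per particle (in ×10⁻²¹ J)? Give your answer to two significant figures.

Eᵢ/kT = 0, 1.522.
Z = Σ gᵢe^(−Eᵢ/kT) = 1·e^(−0) + 5·e^(−1.522) = 1.000 + 1.091 = 2.091.
⟨E⟩ = Σ Eᵢ gᵢe^(−Eᵢ/kT) / Z = (0·1.000 + 2.10·1.091) / 2.091 = 1.1 ×10⁻²¹ J.

1.1 ×10⁻²¹ J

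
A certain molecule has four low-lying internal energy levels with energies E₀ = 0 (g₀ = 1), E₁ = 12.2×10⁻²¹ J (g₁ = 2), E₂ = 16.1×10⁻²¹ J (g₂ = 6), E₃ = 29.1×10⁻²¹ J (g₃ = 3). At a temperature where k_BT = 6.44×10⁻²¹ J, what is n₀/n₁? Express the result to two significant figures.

3.3

n₀/n₁ = (g₀/g₁) exp[−(E₀−E₁)/kT] = (1/2) × exp(−(-12.2 ×10⁻²¹ J)/(6.44 ×10⁻²¹ J)) = (1/2) × exp(1.894) = 3.3.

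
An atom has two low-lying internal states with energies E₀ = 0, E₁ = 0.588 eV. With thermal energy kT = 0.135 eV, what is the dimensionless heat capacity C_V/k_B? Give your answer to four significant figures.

0.2374

Eᵢ/kT = 0, 4.35556.
Z = Σ e^(−Eᵢ/kT) = e^(−0) + e^(−4.35556) = 1.00000 + 0.0128352 = 1.01284.
⟨E⟩ = 0.00745142 eV, ⟨E²⟩ = 0.00438144 eV².
C_V/k_B = (⟨E²⟩ − ⟨E⟩²)/(kT)² = (0.00438144 − 0.0000555237)/0.0182250 = 0.2374.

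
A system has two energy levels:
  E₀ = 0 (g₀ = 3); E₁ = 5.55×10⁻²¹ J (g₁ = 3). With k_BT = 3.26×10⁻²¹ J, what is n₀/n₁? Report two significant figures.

n₀/n₁ = (g₀/g₁) exp[−(E₀−E₁)/kT] = (3/3) × exp(−(-5.55 ×10⁻²¹ J)/(3.26 ×10⁻²¹ J)) = (3/3) × exp(1.702) = 5.5.

5.5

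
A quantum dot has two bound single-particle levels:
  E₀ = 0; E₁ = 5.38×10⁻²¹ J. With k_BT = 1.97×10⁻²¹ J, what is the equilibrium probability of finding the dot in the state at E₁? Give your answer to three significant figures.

Eᵢ/kT = 0, 2.7310.
Z = Σ e^(−Eᵢ/kT) = e^(−0) + e^(−2.7310) = 1.0000 + 0.065154 = 1.0652.
P₁ = e^(−E₁/kT) / Z = 0.065154/1.0652 = 0.0612.

0.0612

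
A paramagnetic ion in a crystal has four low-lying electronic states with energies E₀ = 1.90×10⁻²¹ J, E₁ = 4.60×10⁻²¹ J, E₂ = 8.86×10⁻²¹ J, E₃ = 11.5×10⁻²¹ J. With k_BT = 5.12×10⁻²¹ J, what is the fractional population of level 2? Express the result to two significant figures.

0.13

Eᵢ/kT = 0.3711, 0.8984, 1.730, 2.246.
Z = Σ e^(−Eᵢ/kT) = e^(−0.3711) + e^(−0.8984) + e^(−1.730) + e^(−2.246) = 0.6900 + 0.4072 + 0.1773 + 0.1058 = 1.380.
P₂ = e^(−E₂/kT) / Z = 0.1773/1.380 = 0.13.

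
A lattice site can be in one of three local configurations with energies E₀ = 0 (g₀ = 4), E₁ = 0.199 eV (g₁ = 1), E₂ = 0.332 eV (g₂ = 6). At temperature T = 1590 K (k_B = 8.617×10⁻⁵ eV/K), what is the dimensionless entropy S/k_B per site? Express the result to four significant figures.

k_BT = 8.617×10⁻⁵ × 1590 K = 0.137010 eV.
Eᵢ/kT = 0, 1.45245, 2.42318.
Z = Σ gᵢe^(−Eᵢ/kT) = 4·e^(−0) + 1·e^(−1.45245) + 6·e^(−2.42318) = 4.00000 + 0.233996 + 0.531836 = 4.76583.
⟨E⟩ = Σ EᵢPᵢ = 0.0468197 eV.
S/k_B = ln Z + ⟨E⟩/kT = ln(4.76583) + 0.0468197/0.137010 = 1.56147 + 0.341725 = 1.903.

1.903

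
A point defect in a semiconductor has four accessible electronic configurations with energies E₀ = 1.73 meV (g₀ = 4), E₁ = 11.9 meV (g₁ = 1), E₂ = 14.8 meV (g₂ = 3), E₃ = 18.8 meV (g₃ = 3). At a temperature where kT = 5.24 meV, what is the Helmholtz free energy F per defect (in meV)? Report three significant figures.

Eᵢ/kT = 0.33015, 2.2710, 2.8244, 3.5878.
Z = Σ gᵢe^(−Eᵢ/kT) = 4·e^(−0.33015) + 1·e^(−2.2710) + 3·e^(−2.8244) + 3·e^(−3.5878) = 2.8753 + 0.10321 + 0.17803 + 0.082977 = 3.2395.
F = −kT ln Z = −5.24 × ln(3.2395) = −5.24 × 1.1754 = -6.16 meV.

-6.16 meV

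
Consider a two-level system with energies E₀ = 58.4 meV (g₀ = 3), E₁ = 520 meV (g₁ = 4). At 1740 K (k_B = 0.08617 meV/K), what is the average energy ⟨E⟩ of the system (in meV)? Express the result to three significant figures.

85.1 meV

k_BT = 0.08617 × 1740 K = 149.94 meV.
Eᵢ/kT = 0.38949, 3.4681.
Z = Σ gᵢe^(−Eᵢ/kT) = 3·e^(−0.38949) + 4·e^(−3.4681) = 2.0322 + 0.12470 = 2.1569.
⟨E⟩ = Σ Eᵢ gᵢe^(−Eᵢ/kT) / Z = (58.4·2.0322 + 520·0.12470) / 2.1569 = 85.1 meV.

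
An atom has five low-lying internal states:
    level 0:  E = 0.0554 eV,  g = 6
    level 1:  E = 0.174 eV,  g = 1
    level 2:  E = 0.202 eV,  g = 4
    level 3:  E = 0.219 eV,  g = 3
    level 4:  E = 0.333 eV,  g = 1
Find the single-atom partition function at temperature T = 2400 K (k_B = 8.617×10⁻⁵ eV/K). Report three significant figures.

k_BT = 8.617×10⁻⁵ × 2400 K = 0.20681 eV.
Eᵢ/kT = 0.26788, 0.84135, 0.97674, 1.0589, 1.6102.
Z = Σ gᵢe^(−Eᵢ/kT) = 6·e^(−0.26788) + 1·e^(−0.84135) + 4·e^(−0.97674) + 3·e^(−1.0589) + 1·e^(−1.6102) = 4.5900 + 0.43113 + 1.5061 + 1.0405 + 0.19985 = 7.7676.

Z = 7.77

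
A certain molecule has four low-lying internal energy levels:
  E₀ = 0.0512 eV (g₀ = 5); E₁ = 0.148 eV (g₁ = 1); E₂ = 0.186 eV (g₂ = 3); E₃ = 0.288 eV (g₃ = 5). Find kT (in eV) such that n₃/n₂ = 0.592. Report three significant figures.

0.0985 eV

n₃/n₂ = (g₃/g₂) exp[−(E₃−E₂)/kT] = 0.592.
⇒ (E₃−E₂)/kT = ln((5/3)/0.592) = ln(2.8153) = 1.0351.
kT = 0.102 eV / 1.0351 = 0.0985 eV.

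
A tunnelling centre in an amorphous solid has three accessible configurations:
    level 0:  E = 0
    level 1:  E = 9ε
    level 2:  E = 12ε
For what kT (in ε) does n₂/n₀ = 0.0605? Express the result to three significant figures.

4.28 ε

n₂/n₀ = exp[−(E₂−E₀)/kT] = 0.0605.
⇒ (E₂−E₀)/kT = ln(1/0.0605) = ln(16.529) = 2.8051.
kT = 12ε / 2.8051 = 4.28 ε.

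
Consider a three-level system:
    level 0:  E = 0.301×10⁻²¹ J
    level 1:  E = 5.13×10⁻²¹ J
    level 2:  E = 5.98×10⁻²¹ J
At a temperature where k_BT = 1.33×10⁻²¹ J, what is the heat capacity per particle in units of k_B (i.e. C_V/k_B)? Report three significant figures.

0.558

Eᵢ/kT = 0.22632, 3.8571, 4.4962.
Z = Σ e^(−Eᵢ/kT) = e^(−0.22632) + e^(−3.8571) + e^(−4.4962) = 0.79746 + 0.021129 + 0.011151 = 0.82974.
⟨E⟩ = 0.50029, ⟨E²⟩ = 1.2378.
C_V/k_B = (⟨E²⟩ − ⟨E⟩²)/(kT)² = (1.2378 − 0.25029)/1.7689 = 0.558.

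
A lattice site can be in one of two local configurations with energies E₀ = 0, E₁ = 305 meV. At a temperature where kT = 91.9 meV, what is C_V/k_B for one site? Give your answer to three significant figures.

0.371

Eᵢ/kT = 0, 3.3188.
Z = Σ e^(−Eᵢ/kT) = e^(−0) + e^(−3.3188) = 1.0000 + 0.036196 = 1.0362.
⟨E⟩ = 10.654 meV, ⟨E²⟩ = 3249.5 meV².
C_V/k_B = (⟨E²⟩ − ⟨E⟩²)/(kT)² = (3249.5 − 113.51)/8445.6 = 0.371.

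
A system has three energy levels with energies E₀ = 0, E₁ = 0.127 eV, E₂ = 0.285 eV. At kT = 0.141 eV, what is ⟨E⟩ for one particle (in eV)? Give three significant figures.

0.0581 eV

Eᵢ/kT = 0, 0.90071, 2.0213.
Z = Σ e^(−Eᵢ/kT) = e^(−0) + e^(−0.90071) + e^(−2.0213) = 1.0000 + 0.40628 + 0.13248 = 1.5388.
⟨E⟩ = Σ Eᵢ e^(−Eᵢ/kT) / Z = (0·1.0000 + 0.127·0.40628 + 0.285·0.13248) / 1.5388 = 0.0581 eV.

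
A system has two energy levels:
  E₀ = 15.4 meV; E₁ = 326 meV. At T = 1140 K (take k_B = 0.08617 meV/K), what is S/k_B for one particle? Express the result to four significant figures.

0.1699

k_BT = 0.08617 × 1140 K = 98.2338 meV.
Eᵢ/kT = 0.156769, 3.31861.
Z = Σ e^(−Eᵢ/kT) = e^(−0.156769) + e^(−3.31861) = 0.854902 + 0.0362031 = 0.891105.
⟨E⟩ = Σ EᵢPᵢ = 28.0188 meV.
S/k_B = ln Z + ⟨E⟩/kT = ln(0.891105) + 28.0188/98.2338 = -0.115293 + 0.285226 = 0.1699.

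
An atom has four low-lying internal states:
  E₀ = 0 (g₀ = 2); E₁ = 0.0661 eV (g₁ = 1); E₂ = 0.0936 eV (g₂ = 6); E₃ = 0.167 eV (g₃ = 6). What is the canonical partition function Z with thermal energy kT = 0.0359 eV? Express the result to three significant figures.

Z = 2.66

Eᵢ/kT = 0, 1.8412, 2.6072, 4.6518.
Z = Σ gᵢe^(−Eᵢ/kT) = 2·e^(−0) + 1·e^(−1.8412) + 6·e^(−2.6072) + 6·e^(−4.6518) = 2.0000 + 0.15863 + 0.44244 + 0.057266 = 2.6583.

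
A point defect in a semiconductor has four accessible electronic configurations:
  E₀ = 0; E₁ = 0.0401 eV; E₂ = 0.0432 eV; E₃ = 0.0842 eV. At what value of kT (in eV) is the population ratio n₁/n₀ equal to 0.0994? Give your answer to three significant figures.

n₁/n₀ = exp[−(E₁−E₀)/kT] = 0.0994.
⇒ (E₁−E₀)/kT = ln(1/0.0994) = ln(10.060) = 2.3086.
kT = 0.0401 eV / 2.3086 = 0.0174 eV.

0.0174 eV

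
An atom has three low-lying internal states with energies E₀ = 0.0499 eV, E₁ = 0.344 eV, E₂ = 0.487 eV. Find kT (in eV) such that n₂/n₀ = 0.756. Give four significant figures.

n₂/n₀ = exp[−(E₂−E₀)/kT] = 0.756.
⇒ (E₂−E₀)/kT = ln(1/0.756) = ln(1.32275) = 0.279713.
kT = 0.4371 eV / 0.279713 = 1.563 eV.

1.563 eV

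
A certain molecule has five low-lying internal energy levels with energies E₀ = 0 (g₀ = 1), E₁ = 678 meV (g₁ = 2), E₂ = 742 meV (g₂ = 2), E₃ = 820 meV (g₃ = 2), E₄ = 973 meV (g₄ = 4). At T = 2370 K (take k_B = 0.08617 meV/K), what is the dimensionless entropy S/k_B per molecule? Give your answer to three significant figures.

0.797

k_BT = 0.08617 × 2370 K = 204.22 meV.
Eᵢ/kT = 0, 3.3199, 3.6333, 4.0153, 4.7645.
Z = Σ gᵢe^(−Eᵢ/kT) = 1·e^(−0) + 2·e^(−3.3199) + 2·e^(−3.6333) + 2·e^(−4.0153) + 4·e^(−4.7645) = 1.0000 + 0.072313 + 0.052858 + 0.036075 + 0.034109 = 1.1954.
⟨E⟩ = Σ EᵢPᵢ = 126.33 meV.
S/k_B = ln Z + ⟨E⟩/kT = ln(1.1954) + 126.33/204.22 = 0.17848 + 0.61860 = 0.797.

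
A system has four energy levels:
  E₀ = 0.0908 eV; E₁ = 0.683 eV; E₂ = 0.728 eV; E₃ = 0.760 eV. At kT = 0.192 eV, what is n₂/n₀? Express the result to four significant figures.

n₂/n₀ = exp[−(E₂−E₀)/kT] = exp(−(0.6372 eV)/(0.192 eV)) = exp(-3.31875) = 0.03620.

0.03620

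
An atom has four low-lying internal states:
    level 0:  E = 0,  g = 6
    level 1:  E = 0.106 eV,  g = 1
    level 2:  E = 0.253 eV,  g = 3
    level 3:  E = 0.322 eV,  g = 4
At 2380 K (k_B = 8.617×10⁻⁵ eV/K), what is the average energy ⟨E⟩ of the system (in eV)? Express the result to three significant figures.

0.0665 eV

k_BT = 8.617×10⁻⁵ × 2380 K = 0.20508 eV.
Eᵢ/kT = 0, 0.51687, 1.2337, 1.5701.
Z = Σ gᵢe^(−Eᵢ/kT) = 6·e^(−0) + 1·e^(−0.51687) + 3·e^(−1.2337) + 4·e^(−1.5701) = 6.0000 + 0.59638 + 0.87364 + 0.83210 = 8.3021.
⟨E⟩ = Σ Eᵢ gᵢe^(−Eᵢ/kT) / Z = (0·6.0000 + 0.106·0.59638 + 0.253·0.87364 + 0.322·0.83210) / 8.3021 = 0.0665 eV.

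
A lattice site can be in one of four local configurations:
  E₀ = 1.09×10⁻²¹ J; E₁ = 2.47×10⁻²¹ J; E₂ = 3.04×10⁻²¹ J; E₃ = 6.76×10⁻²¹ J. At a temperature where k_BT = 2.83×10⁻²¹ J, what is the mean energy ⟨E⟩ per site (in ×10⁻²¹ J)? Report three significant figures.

Eᵢ/kT = 0.38516, 0.87279, 1.0742, 2.3887.
Z = Σ e^(−Eᵢ/kT) = e^(−0.38516) + e^(−0.87279) + e^(−1.0742) + e^(−2.3887) = 0.68034 + 0.41778 + 0.34157 + 0.091749 = 1.5314.
⟨E⟩ = Σ Eᵢ e^(−Eᵢ/kT) / Z = (1.09·0.68034 + 2.47·0.41778 + 3.04·0.34157 + 6.76·0.091749) / 1.5314 = 2.24 ×10⁻²¹ J.

2.24 ×10⁻²¹ J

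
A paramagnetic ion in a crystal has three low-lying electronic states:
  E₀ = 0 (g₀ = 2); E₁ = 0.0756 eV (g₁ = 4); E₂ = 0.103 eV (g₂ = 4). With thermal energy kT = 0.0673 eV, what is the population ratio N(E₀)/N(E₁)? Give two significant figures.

1.5

n₀/n₁ = (g₀/g₁) exp[−(E₀−E₁)/kT] = (2/4) × exp(−(-0.0756 eV)/(0.0673 eV)) = (2/4) × exp(1.123) = 1.5.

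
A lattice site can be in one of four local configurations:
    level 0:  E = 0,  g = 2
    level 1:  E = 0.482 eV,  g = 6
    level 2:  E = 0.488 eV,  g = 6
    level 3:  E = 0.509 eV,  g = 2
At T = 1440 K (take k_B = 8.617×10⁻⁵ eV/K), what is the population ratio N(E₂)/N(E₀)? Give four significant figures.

k_BT = 8.617×10⁻⁵ × 1440 K = 0.124085 eV.
n₂/n₀ = (g₂/g₀) exp[−(E₂−E₀)/kT] = (6/2) × exp(−(0.488 eV)/(0.124085 eV)) = (6/2) × exp(-3.93279) = 0.05877.

0.05877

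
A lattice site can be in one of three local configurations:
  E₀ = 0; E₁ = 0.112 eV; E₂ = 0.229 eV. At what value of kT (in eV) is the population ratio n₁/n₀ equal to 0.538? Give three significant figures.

n₁/n₀ = exp[−(E₁−E₀)/kT] = 0.538.
⇒ (E₁−E₀)/kT = ln(1/0.538) = ln(1.8587) = 0.61988.
kT = 0.112 eV / 0.61988 = 0.181 eV.

0.181 eV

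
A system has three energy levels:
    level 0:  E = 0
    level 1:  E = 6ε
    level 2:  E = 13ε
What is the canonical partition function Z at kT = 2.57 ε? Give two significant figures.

Z = 1.1

Eᵢ/kT = 0, 2.335, 5.058.
Z = Σ e^(−Eᵢ/kT) = e^(−0) + e^(−2.335) + e^(−5.058) = 1.000 + 0.09681 + 0.006358 = 1.103.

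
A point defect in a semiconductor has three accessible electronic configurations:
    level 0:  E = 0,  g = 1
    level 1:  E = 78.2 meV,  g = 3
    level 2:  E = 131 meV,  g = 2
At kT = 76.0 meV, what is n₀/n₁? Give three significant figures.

n₀/n₁ = (g₀/g₁) exp[−(E₀−E₁)/kT] = (1/3) × exp(−(-78.2 meV)/(76.0 meV)) = (1/3) × exp(1.0289) = 0.933.

0.933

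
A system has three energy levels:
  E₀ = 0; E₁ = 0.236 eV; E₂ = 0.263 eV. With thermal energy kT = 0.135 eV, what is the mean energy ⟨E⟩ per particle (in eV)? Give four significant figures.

0.05968 eV

Eᵢ/kT = 0, 1.74815, 1.94815.
Z = Σ e^(−Eᵢ/kT) = e^(−0) + e^(−1.74815) + e^(−1.94815) = 1.00000 + 0.174096 + 0.142538 = 1.31663.
⟨E⟩ = Σ Eᵢ e^(−Eᵢ/kT) / Z = (0·1.00000 + 0.236·0.174096 + 0.263·0.142538) / 1.31663 = 0.05968 eV.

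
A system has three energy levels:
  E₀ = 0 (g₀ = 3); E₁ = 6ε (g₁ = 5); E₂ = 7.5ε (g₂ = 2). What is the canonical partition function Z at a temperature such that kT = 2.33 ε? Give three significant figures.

Eᵢ/kT = 0, 2.5751, 3.2189.
Z = Σ gᵢe^(−Eᵢ/kT) = 3·e^(−0) + 5·e^(−2.5751) + 2·e^(−3.2189) = 3.0000 + 0.38073 + 0.079998 = 3.4607.

Z = 3.46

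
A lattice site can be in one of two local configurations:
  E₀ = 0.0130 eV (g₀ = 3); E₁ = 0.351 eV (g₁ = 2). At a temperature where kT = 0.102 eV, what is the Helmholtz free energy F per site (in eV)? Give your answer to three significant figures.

Eᵢ/kT = 0.12745, 3.4412.
Z = Σ gᵢe^(−Eᵢ/kT) = 3·e^(−0.12745) + 2·e^(−3.4412) = 2.6410 + 0.064052 = 2.7051.
F = −kT ln Z = −0.102 × ln(2.7051) = −0.102 × 0.99514 = -0.102 eV.

-0.102 eV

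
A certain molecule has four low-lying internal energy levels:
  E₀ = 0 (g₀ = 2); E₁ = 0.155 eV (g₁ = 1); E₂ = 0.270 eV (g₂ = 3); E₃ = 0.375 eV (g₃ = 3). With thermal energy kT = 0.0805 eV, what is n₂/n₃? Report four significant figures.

3.685

n₂/n₃ = (g₂/g₃) exp[−(E₂−E₃)/kT] = (3/3) × exp(−(-0.105 eV)/(0.0805 eV)) = (3/3) × exp(1.30435) = 3.685.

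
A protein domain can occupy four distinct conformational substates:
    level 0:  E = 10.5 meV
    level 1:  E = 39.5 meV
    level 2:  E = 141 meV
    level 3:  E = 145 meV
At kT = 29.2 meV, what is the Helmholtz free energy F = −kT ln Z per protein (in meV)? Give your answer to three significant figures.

0.845 meV

Eᵢ/kT = 0.35959, 1.3527, 4.8288, 4.9658.
Z = Σ e^(−Eᵢ/kT) = e^(−0.35959) + e^(−1.3527) + e^(−4.8288) + e^(−4.9658) = 0.69796 + 0.25854 + 0.0079961 + 0.0069724 = 0.97147.
F = −kT ln Z = −29.2 × ln(0.97147) = −29.2 × -0.028945 = 0.845 meV.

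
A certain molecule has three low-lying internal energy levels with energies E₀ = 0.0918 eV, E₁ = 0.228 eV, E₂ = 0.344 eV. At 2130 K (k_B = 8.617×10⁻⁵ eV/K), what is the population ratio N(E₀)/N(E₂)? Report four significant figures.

3.951

k_BT = 8.617×10⁻⁵ × 2130 K = 0.183542 eV.
n₀/n₂ = exp[−(E₀−E₂)/kT] = exp(−(-0.2522 eV)/(0.183542 eV)) = exp(1.37407) = 3.951.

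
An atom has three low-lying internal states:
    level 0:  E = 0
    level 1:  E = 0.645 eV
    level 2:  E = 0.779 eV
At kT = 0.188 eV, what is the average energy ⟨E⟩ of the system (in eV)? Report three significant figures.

Eᵢ/kT = 0, 3.4309, 4.1436.
Z = Σ e^(−Eᵢ/kT) = e^(−0) + e^(−3.4309) + e^(−4.1436) = 1.0000 + 0.032358 + 0.015866 = 1.0482.
⟨E⟩ = Σ Eᵢ e^(−Eᵢ/kT) / Z = (0·1.0000 + 0.645·0.032358 + 0.779·0.015866) / 1.0482 = 0.0317 eV.

0.0317 eV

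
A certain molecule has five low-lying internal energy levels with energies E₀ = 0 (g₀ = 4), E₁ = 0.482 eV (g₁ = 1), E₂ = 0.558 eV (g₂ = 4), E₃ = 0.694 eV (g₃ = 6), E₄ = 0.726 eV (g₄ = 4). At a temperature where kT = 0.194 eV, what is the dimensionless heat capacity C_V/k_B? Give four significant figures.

1.124

Eᵢ/kT = 0, 2.48454, 2.87629, 3.57732, 3.74227.
Z = Σ gᵢe^(−Eᵢ/kT) = 4·e^(−0) + 1·e^(−2.48454) + 4·e^(−2.87629) + 6·e^(−3.57732) + 4·e^(−3.74227) = 4.00000 + 0.0833639 + 0.225374 + 0.167703 + 0.0948010 = 4.57124.
⟨E⟩ = 0.0768176 eV, ⟨E²⟩ = 0.0481882 eV².
C_V/k_B = (⟨E²⟩ − ⟨E⟩²)/(kT)² = (0.0481882 − 0.00590094)/0.0376360 = 1.124.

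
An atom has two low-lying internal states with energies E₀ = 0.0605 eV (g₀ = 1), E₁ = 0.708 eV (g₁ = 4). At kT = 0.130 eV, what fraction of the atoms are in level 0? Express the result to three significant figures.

0.973

Eᵢ/kT = 0.46538, 5.4462.
Z = Σ gᵢe^(−Eᵢ/kT) = 1·e^(−0.46538) + 4·e^(−5.4462) = 0.62790 + 0.017251 = 0.64515.
P₀ = g₀ e^(−E₀/kT) / Z = 0.62790/0.64515 = 0.973.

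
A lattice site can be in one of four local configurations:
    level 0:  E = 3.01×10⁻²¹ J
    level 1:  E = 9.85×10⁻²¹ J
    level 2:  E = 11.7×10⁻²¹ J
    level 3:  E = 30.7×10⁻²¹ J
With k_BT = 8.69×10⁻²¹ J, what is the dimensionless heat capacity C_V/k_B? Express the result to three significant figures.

0.362

Eᵢ/kT = 0.34638, 1.1335, 1.3464, 3.5328.
Z = Σ e^(−Eᵢ/kT) = e^(−0.34638) + e^(−1.1335) + e^(−1.3464) + e^(−3.5328) = 0.70724 + 0.32190 + 0.26018 + 0.029223 = 1.3185.
⟨E⟩ = 7.0085, ⟨E²⟩ = 76.449.
C_V/k_B = (⟨E²⟩ − ⟨E⟩²)/(kT)² = (76.449 − 49.119)/75.516 = 0.362.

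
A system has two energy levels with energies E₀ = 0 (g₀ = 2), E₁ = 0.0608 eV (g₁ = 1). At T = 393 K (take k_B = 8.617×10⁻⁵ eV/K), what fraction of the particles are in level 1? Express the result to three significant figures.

0.0767

k_BT = 8.617×10⁻⁵ × 393 K = 0.033865 eV.
Eᵢ/kT = 0, 1.7954.
Z = Σ gᵢe^(−Eᵢ/kT) = 2·e^(−0) + 1·e^(−1.7954) = 2.0000 + 0.16606 = 2.1661.
P₁ = g₁ e^(−E₁/kT) / Z = 0.16606/2.1661 = 0.0767.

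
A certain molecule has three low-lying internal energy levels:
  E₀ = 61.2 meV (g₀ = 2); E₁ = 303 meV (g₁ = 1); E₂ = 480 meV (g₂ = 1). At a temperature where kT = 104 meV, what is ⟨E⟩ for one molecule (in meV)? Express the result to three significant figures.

Eᵢ/kT = 0.58846, 2.9135, 4.6154.
Z = Σ gᵢe^(−Eᵢ/kT) = 2·e^(−0.58846) + 1·e^(−2.9135) + 1·e^(−4.6154) = 1.1104 + 0.054285 + 0.0098982 = 1.1746.
⟨E⟩ = Σ Eᵢ gᵢe^(−Eᵢ/kT) / Z = (61.2·1.1104 + 303·0.054285 + 480·0.0098982) / 1.1746 = 75.9 meV.

75.9 meV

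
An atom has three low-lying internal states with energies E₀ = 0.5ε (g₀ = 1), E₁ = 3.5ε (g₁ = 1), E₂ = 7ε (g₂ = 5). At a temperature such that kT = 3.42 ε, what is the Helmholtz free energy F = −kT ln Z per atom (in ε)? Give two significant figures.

Eᵢ/kT = 0.1462, 1.023, 2.047.
Z = Σ gᵢe^(−Eᵢ/kT) = 1·e^(−0.1462) + 1·e^(−1.023) + 5·e^(−2.047) = 0.8640 + 0.3595 + 0.6456 = 1.869.
F = −kT ln Z = −3.42 × ln(1.869) = −3.42 × 0.6254 = -2.1 ε.

-2.1 ε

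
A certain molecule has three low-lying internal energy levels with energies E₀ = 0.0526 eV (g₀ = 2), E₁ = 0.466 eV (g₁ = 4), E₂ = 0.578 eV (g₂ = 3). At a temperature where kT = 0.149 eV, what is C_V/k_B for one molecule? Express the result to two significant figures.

1.1

Eᵢ/kT = 0.3530, 3.128, 3.879.
Z = Σ gᵢe^(−Eᵢ/kT) = 2·e^(−0.3530) + 4·e^(−3.128) + 3·e^(−3.879) = 1.405 + 0.1752 + 0.06201 = 1.642.
⟨E⟩ = 0.1166 eV, ⟨E²⟩ = 0.03815 eV².
C_V/k_B = (⟨E²⟩ − ⟨E⟩²)/(kT)² = (0.03815 − 0.01360)/0.02220 = 1.1.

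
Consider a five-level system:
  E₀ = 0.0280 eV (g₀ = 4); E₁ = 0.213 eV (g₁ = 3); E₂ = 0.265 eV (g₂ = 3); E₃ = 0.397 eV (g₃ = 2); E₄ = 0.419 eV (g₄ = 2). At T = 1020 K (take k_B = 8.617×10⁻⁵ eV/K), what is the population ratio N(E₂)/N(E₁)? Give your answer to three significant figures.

0.553

k_BT = 8.617×10⁻⁵ × 1020 K = 0.087893 eV.
n₂/n₁ = (g₂/g₁) exp[−(E₂−E₁)/kT] = (3/3) × exp(−(0.052 eV)/(0.087893 eV)) = (3/3) × exp(-0.59163) = 0.553.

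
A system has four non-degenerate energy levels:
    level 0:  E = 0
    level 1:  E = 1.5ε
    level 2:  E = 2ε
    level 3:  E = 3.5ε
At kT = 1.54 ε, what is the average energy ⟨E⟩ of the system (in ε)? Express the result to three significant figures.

Eᵢ/kT = 0, 0.97403, 1.2987, 2.2727.
Z = Σ e^(−Eᵢ/kT) = e^(−0) + e^(−0.97403) + e^(−1.2987) + e^(−2.2727) = 1.0000 + 0.37756 + 0.27289 + 0.10303 = 1.7535.
⟨E⟩ = Σ Eᵢ e^(−Eᵢ/kT) / Z = (0·1.0000 + 1.5·0.37756 + 2·0.27289 + 3.5·0.10303) / 1.7535 = 0.840 ε.

0.840 ε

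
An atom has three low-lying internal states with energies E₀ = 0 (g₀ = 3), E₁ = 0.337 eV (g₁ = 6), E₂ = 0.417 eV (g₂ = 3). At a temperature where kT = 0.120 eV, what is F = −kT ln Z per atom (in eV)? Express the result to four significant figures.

-0.1488 eV

Eᵢ/kT = 0, 2.80833, 3.47500.
Z = Σ gᵢe^(−Eᵢ/kT) = 3·e^(−0) + 6·e^(−2.80833) + 3·e^(−3.47500) = 3.00000 + 0.361834 + 0.0928855 = 3.45472.
F = −kT ln Z = −0.120 × ln(3.45472) = −0.120 × 1.23974 = -0.1488 eV.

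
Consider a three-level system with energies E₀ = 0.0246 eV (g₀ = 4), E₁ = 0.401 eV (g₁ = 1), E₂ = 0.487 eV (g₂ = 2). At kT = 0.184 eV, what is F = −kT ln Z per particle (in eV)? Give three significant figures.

-0.243 eV

Eᵢ/kT = 0.13370, 2.1793, 2.6467.
Z = Σ gᵢe^(−Eᵢ/kT) = 4·e^(−0.13370) + 1·e^(−2.1793) + 2·e^(−2.6467) = 3.4994 + 0.11312 + 0.14177 = 3.7543.
F = −kT ln Z = −0.184 × ln(3.7543) = −0.184 × 1.3229 = -0.243 eV.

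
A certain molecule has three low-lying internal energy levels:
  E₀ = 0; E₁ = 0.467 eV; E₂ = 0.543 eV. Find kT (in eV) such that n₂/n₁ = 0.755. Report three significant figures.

0.270 eV

n₂/n₁ = exp[−(E₂−E₁)/kT] = 0.755.
⇒ (E₂−E₁)/kT = ln(1/0.755) = ln(1.3245) = 0.28104.
kT = 0.076 eV / 0.28104 = 0.270 eV.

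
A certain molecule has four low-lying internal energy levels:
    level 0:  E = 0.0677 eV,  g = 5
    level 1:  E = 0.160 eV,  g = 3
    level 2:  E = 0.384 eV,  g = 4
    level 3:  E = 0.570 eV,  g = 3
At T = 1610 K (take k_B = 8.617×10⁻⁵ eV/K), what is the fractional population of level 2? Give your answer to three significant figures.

k_BT = 8.617×10⁻⁵ × 1610 K = 0.13873 eV.
Eᵢ/kT = 0.48800, 1.1533, 2.7680, 4.1087.
Z = Σ gᵢe^(−Eᵢ/kT) = 5·e^(−0.48800) + 3·e^(−1.1533) + 4·e^(−2.7680) + 3·e^(−4.1087) = 3.0693 + 0.94678 + 0.25115 + 0.049287 = 4.3165.
P₂ = g₂ e^(−E₂/kT) / Z = 0.25115/4.3165 = 0.0582.

0.0582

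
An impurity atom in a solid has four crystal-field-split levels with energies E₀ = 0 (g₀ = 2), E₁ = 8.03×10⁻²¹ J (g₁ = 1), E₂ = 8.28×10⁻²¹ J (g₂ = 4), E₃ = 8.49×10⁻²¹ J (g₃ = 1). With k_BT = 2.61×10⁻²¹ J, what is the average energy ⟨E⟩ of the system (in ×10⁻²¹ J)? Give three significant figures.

Eᵢ/kT = 0, 3.0766, 3.1724, 3.2529.
Z = Σ gᵢe^(−Eᵢ/kT) = 2·e^(−0) + 1·e^(−3.0766) + 4·e^(−3.1724) + 1·e^(−3.2529) = 2.0000 + 0.046116 + 0.16761 + 0.038662 = 2.2524.
⟨E⟩ = Σ Eᵢ gᵢe^(−Eᵢ/kT) / Z = (0·2.0000 + 8.03·0.046116 + 8.28·0.16761 + 8.49·0.038662) / 2.2524 = 0.926 ×10⁻²¹ J.

0.926 ×10⁻²¹ J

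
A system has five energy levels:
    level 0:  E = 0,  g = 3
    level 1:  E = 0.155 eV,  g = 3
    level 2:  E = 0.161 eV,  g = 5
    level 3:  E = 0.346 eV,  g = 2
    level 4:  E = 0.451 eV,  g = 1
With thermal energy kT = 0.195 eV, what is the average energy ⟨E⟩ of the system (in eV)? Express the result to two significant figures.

0.10 eV

Eᵢ/kT = 0, 0.7949, 0.8256, 1.774, 2.313.
Z = Σ gᵢe^(−Eᵢ/kT) = 3·e^(−0) + 3·e^(−0.7949) + 5·e^(−0.8256) + 2·e^(−1.774) + 1·e^(−2.313) = 3.000 + 1.355 + 2.190 + 0.3393 + 0.09896 = 6.983.
⟨E⟩ = Σ Eᵢ gᵢe^(−Eᵢ/kT) / Z = (0·3.000 + 0.155·1.355 + 0.161·2.190 + 0.346·0.3393 + 0.451·0.09896) / 6.983 = 0.10 eV.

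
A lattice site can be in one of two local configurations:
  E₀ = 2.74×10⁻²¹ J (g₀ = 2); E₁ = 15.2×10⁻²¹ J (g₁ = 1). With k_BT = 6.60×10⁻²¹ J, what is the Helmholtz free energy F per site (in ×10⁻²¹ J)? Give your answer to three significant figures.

-2.32 ×10⁻²¹ J

Eᵢ/kT = 0.41515, 2.3030.
Z = Σ gᵢe^(−Eᵢ/kT) = 2·e^(−0.41515) + 1·e^(−2.3030) = 1.3205 + 0.099959 = 1.4205.
F = −kT ln Z = −6.60 × ln(1.4205) = −6.60 × 0.35101 = -2.32 ×10⁻²¹ J.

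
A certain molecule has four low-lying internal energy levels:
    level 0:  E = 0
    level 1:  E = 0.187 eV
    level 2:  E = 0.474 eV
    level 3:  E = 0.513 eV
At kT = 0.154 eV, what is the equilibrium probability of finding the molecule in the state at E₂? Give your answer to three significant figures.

0.0334

Eᵢ/kT = 0, 1.2143, 3.0779, 3.3312.
Z = Σ e^(−Eᵢ/kT) = e^(−0) + e^(−1.2143) + e^(−3.0779) + e^(−3.3312) = 1.0000 + 0.29692 + 0.046056 + 0.035750 = 1.3787.
P₂ = e^(−E₂/kT) / Z = 0.046056/1.3787 = 0.0334.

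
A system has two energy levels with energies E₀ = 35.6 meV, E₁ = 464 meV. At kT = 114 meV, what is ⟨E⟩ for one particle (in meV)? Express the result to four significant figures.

45.37 meV

Eᵢ/kT = 0.312281, 4.07018.
Z = Σ e^(−Eᵢ/kT) = e^(−0.312281) + e^(−4.07018) = 0.731776 + 0.0170743 = 0.748850.
⟨E⟩ = Σ Eᵢ e^(−Eᵢ/kT) / Z = (35.6·0.731776 + 464·0.0170743) / 0.748850 = 45.37 meV.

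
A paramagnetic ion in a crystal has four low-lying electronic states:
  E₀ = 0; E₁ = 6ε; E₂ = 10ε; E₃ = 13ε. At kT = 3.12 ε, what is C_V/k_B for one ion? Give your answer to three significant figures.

Eᵢ/kT = 0, 1.9231, 3.2051, 4.1667.
Z = Σ e^(−Eᵢ/kT) = e^(−0) + e^(−1.9231) + e^(−3.2051) + e^(−4.1667) = 1.0000 + 0.14615 + 0.040555 + 0.015503 = 1.2022.
⟨E⟩ = 1.2344 ε, ⟨E²⟩ = 9.9292 ε².
C_V/k_B = (⟨E²⟩ − ⟨E⟩²)/(kT)² = (9.9292 − 1.5237)/9.7344 = 0.863.

0.863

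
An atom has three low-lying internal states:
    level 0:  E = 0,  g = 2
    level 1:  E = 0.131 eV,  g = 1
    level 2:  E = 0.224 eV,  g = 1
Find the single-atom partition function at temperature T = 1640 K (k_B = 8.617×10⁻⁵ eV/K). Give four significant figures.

Z = 2.601

k_BT = 8.617×10⁻⁵ × 1640 K = 0.141319 eV.
Eᵢ/kT = 0, 0.926981, 1.58507.
Z = Σ gᵢe^(−Eᵢ/kT) = 2·e^(−0) + 1·e^(−0.926981) + 1·e^(−1.58507) = 2.00000 + 0.395747 + 0.204933 = 2.60068.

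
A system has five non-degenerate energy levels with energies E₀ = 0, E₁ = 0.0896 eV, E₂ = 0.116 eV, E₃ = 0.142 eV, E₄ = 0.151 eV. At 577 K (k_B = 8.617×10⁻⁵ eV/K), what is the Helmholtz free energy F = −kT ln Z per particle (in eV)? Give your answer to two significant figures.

-0.016 eV

k_BT = 8.617×10⁻⁵ × 577 K = 0.04972 eV.
Eᵢ/kT = 0, 1.802, 2.333, 2.856, 3.037.
Z = Σ e^(−Eᵢ/kT) = e^(−0) + e^(−1.802) + e^(−2.333) + e^(−2.856) + e^(−3.037) = 1.000 + 0.1650 + 0.09700 + 0.05750 + 0.04798 = 1.367.
F = −kT ln Z = −0.04972 × ln(1.367) = −0.04972 × 0.3126 = -0.016 eV.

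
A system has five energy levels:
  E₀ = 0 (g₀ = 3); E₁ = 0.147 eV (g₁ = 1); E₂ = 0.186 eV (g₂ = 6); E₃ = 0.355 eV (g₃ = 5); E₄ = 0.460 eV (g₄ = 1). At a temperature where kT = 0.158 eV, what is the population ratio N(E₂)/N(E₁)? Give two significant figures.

4.7

n₂/n₁ = (g₂/g₁) exp[−(E₂−E₁)/kT] = (6/1) × exp(−(0.039 eV)/(0.158 eV)) = (6/1) × exp(-0.2468) = 4.7.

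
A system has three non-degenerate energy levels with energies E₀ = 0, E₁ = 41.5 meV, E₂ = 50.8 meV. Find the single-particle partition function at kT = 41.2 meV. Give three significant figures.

Z = 1.66

Eᵢ/kT = 0, 1.0073, 1.2330.
Z = Σ e^(−Eᵢ/kT) = e^(−0) + e^(−1.0073) + e^(−1.2330) = 1.0000 + 0.36520 + 0.29142 = 1.6566.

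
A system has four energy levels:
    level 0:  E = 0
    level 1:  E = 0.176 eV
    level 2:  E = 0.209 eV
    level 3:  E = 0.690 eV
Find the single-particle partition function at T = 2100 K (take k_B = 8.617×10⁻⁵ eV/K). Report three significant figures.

k_BT = 8.617×10⁻⁵ × 2100 K = 0.18096 eV.
Eᵢ/kT = 0, 0.97259, 1.1550, 3.8130.
Z = Σ e^(−Eᵢ/kT) = e^(−0) + e^(−0.97259) + e^(−1.1550) + e^(−3.8130) = 1.0000 + 0.37810 + 0.31506 + 0.022082 = 1.7152.

Z = 1.72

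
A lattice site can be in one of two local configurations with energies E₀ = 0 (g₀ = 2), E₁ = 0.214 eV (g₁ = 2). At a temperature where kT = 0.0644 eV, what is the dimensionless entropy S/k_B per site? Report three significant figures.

Eᵢ/kT = 0, 3.3230.
Z = Σ gᵢe^(−Eᵢ/kT) = 2·e^(−0) + 2·e^(−3.3230) = 2.0000 + 0.072089 = 2.0721.
⟨E⟩ = Σ EᵢPᵢ = 0.0074451 eV.
S/k_B = ln Z + ⟨E⟩/kT = ln(2.0721) + 0.0074451/0.0644 = 0.72856 + 0.11561 = 0.844.

0.844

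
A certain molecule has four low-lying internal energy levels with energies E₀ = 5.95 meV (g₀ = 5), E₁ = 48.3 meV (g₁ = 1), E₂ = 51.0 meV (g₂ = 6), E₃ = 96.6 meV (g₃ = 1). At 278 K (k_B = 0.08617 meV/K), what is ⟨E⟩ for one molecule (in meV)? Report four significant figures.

14.22 meV

k_BT = 0.08617 × 278 K = 23.9553 meV.
Eᵢ/kT = 0.248379, 2.01626, 2.12897, 4.03251.
Z = Σ gᵢe^(−Eᵢ/kT) = 5·e^(−0.248379) + 1·e^(−2.01626) + 6·e^(−2.12897) + 1·e^(−4.03251) = 3.90032 + 0.133153 + 0.713759 + 0.0177298 = 4.76496.
⟨E⟩ = Σ Eᵢ gᵢe^(−Eᵢ/kT) / Z = (5.95·3.90032 + 48.3·0.133153 + 51.0·0.713759 + 96.6·0.0177298) / 4.76496 = 14.22 meV.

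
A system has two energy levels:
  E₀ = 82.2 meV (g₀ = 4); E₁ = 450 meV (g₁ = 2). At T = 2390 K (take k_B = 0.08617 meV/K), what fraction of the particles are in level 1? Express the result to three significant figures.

0.0773

k_BT = 0.08617 × 2390 K = 205.95 meV.
Eᵢ/kT = 0.39913, 2.1850.
Z = Σ gᵢe^(−Eᵢ/kT) = 4·e^(−0.39913) + 2·e^(−2.1850) = 2.6836 + 0.22496 = 2.9086.
P₁ = g₁ e^(−E₁/kT) / Z = 0.22496/2.9086 = 0.0773.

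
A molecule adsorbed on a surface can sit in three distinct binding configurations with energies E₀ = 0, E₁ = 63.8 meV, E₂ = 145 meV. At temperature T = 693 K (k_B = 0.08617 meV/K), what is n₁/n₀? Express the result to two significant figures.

0.34

k_BT = 0.08617 × 693 K = 59.72 meV.
n₁/n₀ = exp[−(E₁−E₀)/kT] = exp(−(63.8 meV)/(59.72 meV)) = exp(-1.068) = 0.34.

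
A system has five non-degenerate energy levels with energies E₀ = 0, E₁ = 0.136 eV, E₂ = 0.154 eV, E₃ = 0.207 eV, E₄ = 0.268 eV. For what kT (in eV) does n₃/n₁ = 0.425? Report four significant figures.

n₃/n₁ = exp[−(E₃−E₁)/kT] = 0.425.
⇒ (E₃−E₁)/kT = ln(1/0.425) = ln(2.35294) = 0.855666.
kT = 0.071 eV / 0.855666 = 0.08298 eV.

0.08298 eV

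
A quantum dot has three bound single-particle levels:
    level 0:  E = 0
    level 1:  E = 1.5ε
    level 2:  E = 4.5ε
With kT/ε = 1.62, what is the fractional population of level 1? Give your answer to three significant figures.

0.272

Eᵢ/kT = 0, 0.92593, 2.7778.
Z = Σ e^(−Eᵢ/kT) = e^(−0) + e^(−0.92593) + e^(−2.7778) = 1.0000 + 0.39616 + 0.062175 = 1.4583.
P₁ = e^(−E₁/kT) / Z = 0.39616/1.4583 = 0.272.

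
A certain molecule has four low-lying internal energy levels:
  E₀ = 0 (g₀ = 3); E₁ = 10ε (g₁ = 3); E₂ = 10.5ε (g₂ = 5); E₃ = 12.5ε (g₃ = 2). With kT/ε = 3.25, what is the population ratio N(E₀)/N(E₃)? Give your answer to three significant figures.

70.2

n₀/n₃ = (g₀/g₃) exp[−(E₀−E₃)/kT] = (3/2) × exp(−(-12.5ε)/(3.25ε)) = (3/2) × exp(3.8462) = 70.2.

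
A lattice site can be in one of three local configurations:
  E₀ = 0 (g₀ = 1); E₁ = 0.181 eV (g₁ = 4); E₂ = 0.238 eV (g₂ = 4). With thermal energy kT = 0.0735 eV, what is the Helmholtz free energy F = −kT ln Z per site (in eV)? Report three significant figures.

Eᵢ/kT = 0, 2.4626, 3.2381.
Z = Σ gᵢe^(−Eᵢ/kT) = 1·e^(−0) + 4·e^(−2.4626) + 4·e^(−3.2381) = 1.0000 + 0.34085 + 0.15695 = 1.4978.
F = −kT ln Z = −0.0735 × ln(1.4978) = −0.0735 × 0.40400 = -0.0297 eV.

-0.0297 eV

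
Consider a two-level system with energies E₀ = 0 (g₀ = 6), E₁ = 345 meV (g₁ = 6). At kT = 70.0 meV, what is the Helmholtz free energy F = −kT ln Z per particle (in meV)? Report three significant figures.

-126 meV

Eᵢ/kT = 0, 4.9286.
Z = Σ gᵢe^(−Eᵢ/kT) = 6·e^(−0) + 6·e^(−4.9286) = 6.0000 + 0.043420 = 6.0434.
F = −kT ln Z = −70.0 × ln(6.0434) = −70.0 × 1.7990 = -126 meV.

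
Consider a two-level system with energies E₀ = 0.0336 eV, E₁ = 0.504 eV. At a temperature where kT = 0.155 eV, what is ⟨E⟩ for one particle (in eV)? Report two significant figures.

0.055 eV

Eᵢ/kT = 0.2168, 3.252.
Z = Σ e^(−Eᵢ/kT) = e^(−0.2168) + e^(−3.252) = 0.8051 + 0.03870 = 0.8438.
⟨E⟩ = Σ Eᵢ e^(−Eᵢ/kT) / Z = (0.0336·0.8051 + 0.504·0.03870) / 0.8438 = 0.055 eV.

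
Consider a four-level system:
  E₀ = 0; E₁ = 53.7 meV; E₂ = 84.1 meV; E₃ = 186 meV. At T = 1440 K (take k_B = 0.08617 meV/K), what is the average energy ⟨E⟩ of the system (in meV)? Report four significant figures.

50.04 meV

k_BT = 0.08617 × 1440 K = 124.085 meV.
Eᵢ/kT = 0, 0.432768, 0.677761, 1.49897.
Z = Σ e^(−Eᵢ/kT) = e^(−0) + e^(−0.432768) + e^(−0.677761) + e^(−1.49897) = 1.00000 + 0.648711 + 0.507753 + 0.223360 = 2.37982.
⟨E⟩ = Σ Eᵢ e^(−Eᵢ/kT) / Z = (0·1.00000 + 53.7·0.648711 + 84.1·0.507753 + 186·0.223360) / 2.37982 = 50.04 meV.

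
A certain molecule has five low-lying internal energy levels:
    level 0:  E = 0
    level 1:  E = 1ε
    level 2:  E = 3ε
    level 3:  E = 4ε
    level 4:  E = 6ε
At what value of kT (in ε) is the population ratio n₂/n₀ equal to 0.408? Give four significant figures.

3.346 ε

n₂/n₀ = exp[−(E₂−E₀)/kT] = 0.408.
⇒ (E₂−E₀)/kT = ln(1/0.408) = ln(2.45098) = 0.896488.
kT = 3ε / 0.896488 = 3.346 ε.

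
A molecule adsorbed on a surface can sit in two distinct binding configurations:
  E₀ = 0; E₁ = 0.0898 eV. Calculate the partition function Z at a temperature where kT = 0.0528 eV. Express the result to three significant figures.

Eᵢ/kT = 0, 1.7008.
Z = Σ e^(−Eᵢ/kT) = e^(−0) + e^(−1.7008) = 1.0000 + 0.18254 = 1.1825.

Z = 1.18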